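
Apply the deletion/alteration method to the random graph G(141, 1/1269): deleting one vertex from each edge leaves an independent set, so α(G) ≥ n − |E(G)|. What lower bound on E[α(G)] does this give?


E[|E(G)|] = C(141, 2)·p = 9870 · (1/1269) = 70/9.
E[α(G)] ≥ n − E[|E(G)|] = 141 − 70/9 = 1199/9.
Numerically: ≈ 133.222222.
(This is only a lower bound; the true E[α(G)] may be larger.)

E[α(G)] ≥ 1199/9 ≈ 133.222222.


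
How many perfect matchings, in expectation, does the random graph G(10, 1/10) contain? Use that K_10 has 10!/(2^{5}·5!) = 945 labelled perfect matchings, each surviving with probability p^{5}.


K_10 has 10!/(2^{5}·5!) = 945 labelled perfect matchings.
For each such perfect matching H, let X_H = 1 if all 5 edges of H are present in G. Then P[X_H = 1] = p^{5} = (1/10)^{5} = 1/100000.
By linearity: E[X] = Σ_H E[X_H] = 945 · p^{5} = 945 · 1/100000 = 189/20000.
Numerically: E[X] ≈ 0.00945.

E[X] = 945 · (1/10)^{5} = 189/20000 ≈ 0.00945.


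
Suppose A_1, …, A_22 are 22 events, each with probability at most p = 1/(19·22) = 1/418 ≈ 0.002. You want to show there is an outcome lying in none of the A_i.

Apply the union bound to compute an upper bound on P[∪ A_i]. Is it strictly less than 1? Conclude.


Union bound: P[∪_{i=1}^{22} A_i] ≤ Σ_i P[A_i] ≤ 22·p = 22·(1/418) = 1/19.
Numerically: 1/19 ≈ 0.053.
Is 1/19 < 1? YES.
Since P[∪ A_i] ≤ 1/19 < 1, the complement has P[∩ A_i^c] ≥ 1 − 1/19 = 18/19 > 0, so some outcome avoids every A_i.

22·p = 1/19 ≈ 0.053; existence CERTIFIED by the union bound.


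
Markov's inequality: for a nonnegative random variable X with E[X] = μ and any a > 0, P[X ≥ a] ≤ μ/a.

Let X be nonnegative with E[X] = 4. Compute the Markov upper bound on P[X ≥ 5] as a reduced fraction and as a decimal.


μ = E[X] = 4, a = 5.
Markov: P[X ≥ 5] ≤ μ/a = (4)/5 = 4/5.
Numerically: ≈ 0.80000.
(Since a = 5 > μ = 4.00000, the bound 4/5 is < 1 and informative.)

P[X ≥ 5] ≤ 4/5 ≈ 0.80000.


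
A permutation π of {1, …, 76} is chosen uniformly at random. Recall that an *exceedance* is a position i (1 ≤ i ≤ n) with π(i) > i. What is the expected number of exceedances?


Write X = Σ_{i=1}^{76} X_i, where X_i = 1_{π(i) > i}.
For each fixed i, π(i) is uniform over {1, …, 76} (marginal of a uniform permutation), so P[π(i) > i] = (n − i)/n. Summing: Σ_{i=1}^{76} (n − i)/n = (0 + 1 + … + 75)/76 = 76(76 − 1)/(2·76) = (76 − 1)/2.
Hence E[X] = Σ_{i=1}^{76} (76 − i)/76 = 75/2 ≈ 37.50000.

E[X] = 75/2 = 37.50000.


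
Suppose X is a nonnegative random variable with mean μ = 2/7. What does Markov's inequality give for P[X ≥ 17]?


μ = E[X] = 2/7, a = 17.
Markov: P[X ≥ 17] ≤ μ/a = (2/7)/17 = 2/119.
Numerically: ≈ 0.0168.
(Since a = 17 > μ = 0.2857, the bound 2/119 is < 1 and informative.)

P[X ≥ 17] ≤ 2/119 ≈ 0.0168.


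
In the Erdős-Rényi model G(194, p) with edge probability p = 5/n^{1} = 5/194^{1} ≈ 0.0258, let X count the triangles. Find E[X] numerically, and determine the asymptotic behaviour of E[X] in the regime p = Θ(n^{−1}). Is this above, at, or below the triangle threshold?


Number of potential triangles: C(194, 3) = 1198144.
Each occurs with probability p³ ≈ (0.0258)³ ≈ 1.71200e-05.
By linearity: E[X] = C(194, 3)·p³ ≈ 1198144 · 1.71200e-05 ≈ 20.512.
Here α = 1, so p = 5/n is exactly at the triangle threshold p ~ 1/n. Asymptotically E[X] → c³/6 = 5³/6 = 125/6 ≈ 20.833, a bounded constant. In this regime the triangle count is asymptotically Poisson(c³/6).

E[X] ≈ 20.512; in regime p = Θ(1/n^{1}) E[X] stays bounded (at the triangle threshold p ~ 1/n).


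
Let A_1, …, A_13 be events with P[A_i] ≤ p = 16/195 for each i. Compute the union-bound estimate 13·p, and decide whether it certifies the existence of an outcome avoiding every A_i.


Union bound: P[∪_{i=1}^{13} A_i] ≤ Σ_i P[A_i] ≤ 13·p = 13·(16/195) = 16/15.
Numerically: 16/15 ≈ 1.06667.
Is 16/15 < 1? NO.
Since the bound 16/15 is ≥ 1, the union bound is uninformative here; it does NOT by itself certify existence.

13·p = 16/15 ≈ 1.06667; existence NOT certified by the union bound.


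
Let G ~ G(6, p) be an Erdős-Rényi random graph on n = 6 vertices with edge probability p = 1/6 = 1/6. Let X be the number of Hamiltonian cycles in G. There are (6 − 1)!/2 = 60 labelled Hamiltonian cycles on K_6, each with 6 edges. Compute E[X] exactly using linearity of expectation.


K_6 has (6 − 1)!/2 = 60 labelled Hamiltonian cycles.
For each such Hamiltonian cycle H, let X_H = 1 if all 6 edges of H are present in G. Then P[X_H = 1] = p^{6} = (1/6)^{6} = 1/46656.
By linearity of expectation: E[X] = Σ_H E[X_H] = 60 · p^{6} = 60 · 1/46656 = 5/3888.
Numerically: E[X] ≈ 0.00128601.

E[X] = 60 · (1/6)^{6} = 5/3888 ≈ 0.00128601.


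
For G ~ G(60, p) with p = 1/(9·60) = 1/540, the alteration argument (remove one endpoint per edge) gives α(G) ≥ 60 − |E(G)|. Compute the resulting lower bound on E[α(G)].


E[|E(G)|] = C(60, 2)·p = 1770 · (1/540) = 59/18.
E[α(G)] ≥ n − E[|E(G)|] = 60 − 59/18 = 1021/18.
Numerically: ≈ 56.722.
(This is only a lower bound; the true E[α(G)] may be larger.)

E[α(G)] ≥ 1021/18 ≈ 56.722.


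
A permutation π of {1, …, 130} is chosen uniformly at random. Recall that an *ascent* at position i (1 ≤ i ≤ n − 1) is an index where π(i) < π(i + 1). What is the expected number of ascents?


Write X = Σ X_I over i = 1, …, 129, with X_I the indicator of one ascent.
There are 129 indicators.
For each fixed i, the pair (π(i), π(i+1)) is a uniformly random ordered pair of distinct values from {1, …, 130}; by symmetry P[π(i) < π(i+1)] = 1/2.
By linearity: E[X] = 129 · (1/2) = (130 − 1) · (1/2) = 129/2 ≈ 64.5000.

E[X] = 129/2 = 64.5000.


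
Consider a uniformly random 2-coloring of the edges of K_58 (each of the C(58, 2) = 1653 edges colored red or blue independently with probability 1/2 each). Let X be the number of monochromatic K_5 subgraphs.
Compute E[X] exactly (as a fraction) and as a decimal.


Let X = Σ_S X_S over the C(58, 5) = 4582116 subsets S of size 5, where X_S = 1 if the K_5 on S is monochromatic.
For a fixed S, the K_5 on S has C(5, 2) = 10 edges. P[all 10 edges red] = (1/2)^10, and likewise for blue, so P[monochromatic] = 2·(1/2)^10 = 2^{1 − 10} = 1/512.
By linearity of expectation: E[X] = C(58, 5) · 2^{1 − 10} = 4582116 · 1/512 = 1145529/128.
Numerically: E[X] ≈ 8949.445312.

E[X] = C(58,5)·2^(1−C(5,2)) = 1145529/128 ≈ 8949.445312.


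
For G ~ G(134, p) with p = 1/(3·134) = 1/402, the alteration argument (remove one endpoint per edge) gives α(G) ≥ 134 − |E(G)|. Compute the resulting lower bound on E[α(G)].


E[|E(G)|] = C(134, 2)·p = 8911 · (1/402) = 133/6.
E[α(G)] ≥ n − E[|E(G)|] = 134 − 133/6 = 671/6.
Numerically: ≈ 111.83333.
(This is only a lower bound; the true E[α(G)] may be larger.)

E[α(G)] ≥ 671/6 ≈ 111.83333.


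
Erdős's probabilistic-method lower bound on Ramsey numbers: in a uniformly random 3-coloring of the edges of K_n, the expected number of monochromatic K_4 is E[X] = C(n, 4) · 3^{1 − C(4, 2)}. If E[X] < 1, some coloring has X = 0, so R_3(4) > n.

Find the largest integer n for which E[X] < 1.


We need C(n, 4) · 3^{1 − 6} < 1, i.e. C(n, 4) < 3^{6 − 1} = 243.
Check values of n near the boundary:
  n = 6: C(6, 4) = 15; 15 < 243? YES
  n = 7: C(7, 4) = 35; 35 < 243? YES
  n = 8: C(8, 4) = 70; 70 < 243? YES
  n = 9: C(9, 4) = 126; 126 < 243? YES
  n = 10: C(10, 4) = 210; 210 < 243? YES
  n = 11: C(11, 4) = 330; 330 < 243? NO
  n = 12: C(12, 4) = 495; 495 < 243? NO
  n = 13: C(13, 4) = 715; 715 < 243? NO
The largest n with C(n, 4) < 243 is n = 10 (where E[X] = 70/81 ≈ 0.864). Hence R_3(4) > 10, i.e. R_3(4) ≥ 11.

Largest n = 10; hence R_3(4) > 10.


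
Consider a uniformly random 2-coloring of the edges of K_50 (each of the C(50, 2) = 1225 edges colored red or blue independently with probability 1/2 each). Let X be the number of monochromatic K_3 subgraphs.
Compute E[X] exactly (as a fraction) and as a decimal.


Let X = Σ_S X_S over the C(50, 3) = 19600 subsets S of size 3, where X_S = 1 if the K_3 on S is monochromatic.
For a fixed S, the K_3 on S has C(3, 2) = 3 edges. P[all 3 edges red] = (1/2)^3, and likewise for blue, so P[monochromatic] = 2·(1/2)^3 = 2^{1 − 3} = 1/4.
Summing: E[X] = C(50, 3) · 2^{1 − 3} = 19600 · 1/4 = 4900.
Numerically: E[X] ≈ 4900.000.

E[X] = C(50,3)·2^(1−C(3,2)) = 4900 ≈ 4900.000.


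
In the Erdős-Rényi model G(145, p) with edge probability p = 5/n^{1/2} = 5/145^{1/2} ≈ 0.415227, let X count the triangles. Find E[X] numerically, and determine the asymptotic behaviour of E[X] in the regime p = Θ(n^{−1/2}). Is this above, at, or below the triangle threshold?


Number of potential triangles: C(145, 3) = 497640.
Each occurs with probability p³ ≈ (0.415227)³ ≈ 7.15909309e-02.
By linearity: E[X] = C(145, 3)·p³ ≈ 497640 · 7.15909309e-02 ≈ 35626.510857.
Since α = 1/2 < 1, p = c/n^{1/2} ≫ 1/n is above the triangle threshold p ~ 1/n. Asymptotically E[X] ~ (c³/6)·n^{3(1−α)} = (5³/6)·n^{1.5} → ∞; triangles are abundant w.h.p.

E[X] ≈ 35626.510857; in regime p = Θ(1/n^{1/2}) E[X] diverges (above the triangle threshold p ~ 1/n).


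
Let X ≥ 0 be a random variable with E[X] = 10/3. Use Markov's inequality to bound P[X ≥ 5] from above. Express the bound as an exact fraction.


μ = E[X] = 10/3, a = 5.
Markov: P[X ≥ 5] ≤ μ/a = (10/3)/5 = 2/3.
Numerically: ≈ 0.66667.
(Since a = 5 > μ = 3.33333, the bound 2/3 is < 1 and informative.)

P[X ≥ 5] ≤ 2/3 ≈ 0.66667.


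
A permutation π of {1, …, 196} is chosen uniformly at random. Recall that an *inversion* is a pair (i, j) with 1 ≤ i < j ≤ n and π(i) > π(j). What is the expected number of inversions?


Write X = Σ X_I over the C(196, 2) = 19110 pairs i < j, with X_I the indicator of one inversion.
There are 19110 indicators.
For each fixed pair i < j, the values π(i) and π(j) are two distinct elements of {1, …, 196} in uniformly random order; by symmetry P[π(i) > π(j)] = 1/2.
By linearity: E[X] = 19110 · (1/2) = C(196, 2) · (1/2) = 19110/2 = 9555 ≈ 9555.000000.

E[X] = 9555 = 9555.000000.


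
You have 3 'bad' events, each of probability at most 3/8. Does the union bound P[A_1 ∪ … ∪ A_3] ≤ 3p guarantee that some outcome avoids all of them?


Union bound: P[∪_{i=1}^{3} A_i] ≤ Σ_i P[A_i] ≤ 3·p = 3·(3/8) = 9/8.
Numerically: 9/8 ≈ 1.1250.
Is 9/8 < 1? NO.
Since the bound 9/8 is ≥ 1, the union bound is uninformative here; it does NOT by itself certify existence.

3·p = 9/8 ≈ 1.1250; existence NOT certified by the union bound.


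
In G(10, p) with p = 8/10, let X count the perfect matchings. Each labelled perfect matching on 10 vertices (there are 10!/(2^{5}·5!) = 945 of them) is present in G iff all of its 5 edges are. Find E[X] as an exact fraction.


K_10 has 10!/(2^{5}·5!) = 945 labelled perfect matchings.
For each such perfect matching H, let X_H = 1 if all 5 edges of H are present in G. Then P[X_H = 1] = p^{5} = (4/5)^{5} = 1024/3125.
Summing the indicators: E[X] = Σ_H E[X_H] = 945 · p^{5} = 945 · 1024/3125 = 193536/625.
Numerically: E[X] ≈ 309.66.

E[X] = 945 · (4/5)^{5} = 193536/625 ≈ 309.66.


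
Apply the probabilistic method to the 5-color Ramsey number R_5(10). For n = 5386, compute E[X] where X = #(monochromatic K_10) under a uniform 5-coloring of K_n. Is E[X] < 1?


E[X] = C(5386, 10) · 5^{1 − 45} = 5613966214234562222231428510561 · 5^{−44} = 5613966214234562222231428510561/5684341886080801486968994140625.
As a reduced fraction: E[X] = 5613966214234562222231428510561/5684341886080801486968994140625 ≈ 0.9876.
Is E[X] < 1? YES.
Since E[X] < 1, there exists a 5-coloring of K_{5386} with no monochromatic K_10; hence R_5(10) > 5386.

E[X] = 5613966214234562222231428510561/5684341886080801486968994140625 ≈ 0.9876; E[X] < 1, so R_5(10) > 5386.


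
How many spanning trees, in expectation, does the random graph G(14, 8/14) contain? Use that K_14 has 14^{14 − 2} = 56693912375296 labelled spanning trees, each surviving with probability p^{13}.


K_14 has 14^{14 − 2} = 56693912375296 labelled spanning trees.
For each such spanning tree H, let X_H = 1 if all 13 edges of H are present in G. Then P[X_H = 1] = p^{13} = (4/7)^{13} = 67108864/96889010407.
By linearity of expectation: E[X] = Σ_H E[X_H] = 56693912375296 · p^{13} = 56693912375296 · 67108864/96889010407 = 274877906944/7.
Numerically: E[X] ≈ 3.93e+10.

E[X] = 56693912375296 · (4/7)^{13} = 274877906944/7 ≈ 3.93e+10.


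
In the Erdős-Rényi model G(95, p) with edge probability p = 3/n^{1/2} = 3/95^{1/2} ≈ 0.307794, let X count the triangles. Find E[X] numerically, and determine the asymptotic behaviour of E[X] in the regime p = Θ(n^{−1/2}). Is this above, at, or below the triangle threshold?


Number of potential triangles: C(95, 3) = 138415.
Each occurs with probability p³ ≈ (0.307794)³ ≈ 2.91593847e-02.
By linearity: E[X] = C(95, 3)·p³ ≈ 138415 · 2.91593847e-02 ≈ 4036.096239.
Since α = 1/2 < 1, p = c/n^{1/2} ≫ 1/n is above the triangle threshold p ~ 1/n. Asymptotically E[X] ~ (c³/6)·n^{3(1−α)} = (3³/6)·n^{1.5} → ∞; triangles are abundant w.h.p.

E[X] ≈ 4036.096239; in regime p = Θ(1/n^{1/2}) E[X] diverges (above the triangle threshold p ~ 1/n).


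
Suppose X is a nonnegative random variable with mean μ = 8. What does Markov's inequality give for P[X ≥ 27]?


μ = E[X] = 8, a = 27.
Markov: P[X ≥ 27] ≤ μ/a = (8)/27 = 8/27.
Numerically: ≈ 0.2963.
(Since a = 27 > μ = 8.0000, the bound 8/27 is < 1 and informative.)

P[X ≥ 27] ≤ 8/27 ≈ 0.2963.


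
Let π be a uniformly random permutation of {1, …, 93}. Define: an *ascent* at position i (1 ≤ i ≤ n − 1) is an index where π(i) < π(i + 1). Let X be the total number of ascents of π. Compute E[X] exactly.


Write X = Σ X_I over i = 1, …, 92, with X_I the indicator of one ascent.
There are 92 indicators.
For each fixed i, the pair (π(i), π(i+1)) is a uniformly random ordered pair of distinct values from {1, …, 93}; by symmetry P[π(i) < π(i+1)] = 1/2.
By linearity: E[X] = 92 · (1/2) = (93 − 1) · (1/2) = 46 ≈ 46.00000.

E[X] = 46 = 46.00000.


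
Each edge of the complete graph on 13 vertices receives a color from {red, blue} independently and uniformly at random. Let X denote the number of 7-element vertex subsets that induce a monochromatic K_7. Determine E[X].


Let X = Σ_S X_S over the C(13, 7) = 1716 subsets S of size 7, where X_S = 1 if the K_7 on S is monochromatic.
For a fixed S, the K_7 on S has C(7, 2) = 21 edges. P[all 21 edges red] = (1/2)^21, and likewise for blue, so P[monochromatic] = 2·(1/2)^21 = 2^{1 − 21} = 1/1048576.
By linearity: E[X] = C(13, 7) · 2^{1 − 21} = 1716 · 1/1048576 = 429/262144.
Numerically: E[X] ≈ 0.001637.

E[X] = C(13,7)·2^(1−C(7,2)) = 429/262144 ≈ 0.001637.


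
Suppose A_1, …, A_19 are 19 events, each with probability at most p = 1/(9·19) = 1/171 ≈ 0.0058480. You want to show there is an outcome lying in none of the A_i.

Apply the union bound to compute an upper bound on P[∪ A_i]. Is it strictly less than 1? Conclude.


Union bound: P[∪_{i=1}^{19} A_i] ≤ Σ_i P[A_i] ≤ 19·p = 19·(1/171) = 1/9.
Numerically: 1/9 ≈ 0.1111111.
Is 1/9 < 1? YES.
Since P[∪ A_i] ≤ 1/9 < 1, the complement has P[∩ A_i^c] ≥ 1 − 1/9 = 8/9 > 0, so some outcome avoids every A_i.

19·p = 1/9 ≈ 0.1111111; existence CERTIFIED by the union bound.


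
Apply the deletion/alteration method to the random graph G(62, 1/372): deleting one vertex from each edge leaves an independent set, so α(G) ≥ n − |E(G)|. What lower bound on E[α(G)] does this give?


E[|E(G)|] = C(62, 2)·p = 1891 · (1/372) = 61/12.
E[α(G)] ≥ n − E[|E(G)|] = 62 − 61/12 = 683/12.
Numerically: ≈ 56.91667.
(This is only a lower bound; the true E[α(G)] may be larger.)

E[α(G)] ≥ 683/12 ≈ 56.91667.


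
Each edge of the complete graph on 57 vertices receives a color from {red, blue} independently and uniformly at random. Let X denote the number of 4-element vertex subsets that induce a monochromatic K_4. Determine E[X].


Let X = Σ_S X_S over the C(57, 4) = 395010 subsets S of size 4, where X_S = 1 if the K_4 on S is monochromatic.
For a fixed S, the K_4 on S has C(4, 2) = 6 edges. P[all 6 edges red] = (1/2)^6, and likewise for blue, so P[monochromatic] = 2·(1/2)^6 = 2^{1 − 6} = 1/32.
By linearity: E[X] = C(57, 4) · 2^{1 − 6} = 395010 · 1/32 = 197505/16.
Numerically: E[X] ≈ 12344.0625.

E[X] = C(57,4)·2^(1−C(4,2)) = 197505/16 ≈ 12344.0625.


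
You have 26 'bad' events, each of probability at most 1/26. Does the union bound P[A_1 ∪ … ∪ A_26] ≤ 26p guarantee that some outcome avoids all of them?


Union bound: P[∪_{i=1}^{26} A_i] ≤ Σ_i P[A_i] ≤ 26·p = 26·(1/26) = 1.
Numerically: 1 ≈ 1.0000000.
Is 1 < 1? NO.
Since the bound 1 is ≥ 1, the union bound is uninformative here; it does NOT by itself certify existence.

26·p = 1 ≈ 1.0000000; existence NOT certified by the union bound.


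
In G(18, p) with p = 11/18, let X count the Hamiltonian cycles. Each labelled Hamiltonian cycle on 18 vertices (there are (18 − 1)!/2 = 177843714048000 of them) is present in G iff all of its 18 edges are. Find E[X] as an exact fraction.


K_18 has (18 − 1)!/2 = 177843714048000 labelled Hamiltonian cycles.
For each such Hamiltonian cycle H, let X_H = 1 if all 18 edges of H are present in G. Then P[X_H = 1] = p^{18} = (11/18)^{18} = 5559917313492231481/39346408075296537575424.
By linearity of expectation: E[X] = Σ_H E[X_H] = 177843714048000 · p^{18} = 177843714048000 · 5559917313492231481/39346408075296537575424 = 82786473808235140223154875/3294258113514384.
Numerically: E[X] ≈ 2.5131e+10.

E[X] = 177843714048000 · (11/18)^{18} = 82786473808235140223154875/3294258113514384 ≈ 2.5131e+10.


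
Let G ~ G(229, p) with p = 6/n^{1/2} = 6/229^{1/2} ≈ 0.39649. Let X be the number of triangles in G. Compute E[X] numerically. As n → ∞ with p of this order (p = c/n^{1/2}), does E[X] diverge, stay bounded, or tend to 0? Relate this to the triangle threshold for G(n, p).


Number of potential triangles: C(229, 3) = 1975354.
Each occurs with probability p³ ≈ (0.39649)³ ≈ 6.2330488e-02.
By linearity: E[X] = C(229, 3)·p³ ≈ 1975354 · 6.2330488e-02 ≈ 123124.77895.
Since α = 1/2 < 1, p = c/n^{1/2} ≫ 1/n is above the triangle threshold p ~ 1/n. Asymptotically E[X] ~ (c³/6)·n^{3(1−α)} = (6³/6)·n^{1.5} → ∞; triangles are abundant w.h.p.

E[X] ≈ 123124.77895; in regime p = Θ(1/n^{1/2}) E[X] diverges (above the triangle threshold p ~ 1/n).


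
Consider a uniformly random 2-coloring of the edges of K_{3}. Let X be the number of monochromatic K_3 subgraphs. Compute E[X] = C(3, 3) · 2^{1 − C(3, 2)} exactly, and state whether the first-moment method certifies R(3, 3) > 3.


E[X] = C(3, 3) · 2^{1 − 3} = 1 · 2^{−2} = 1/4.
As a reduced fraction: E[X] = 1/4 ≈ 0.250000.
Is E[X] < 1? YES.
Since E[X] < 1, there exists a 2-coloring of K_{3} with no monochromatic K_3; hence R(3, 3) > 3.

E[X] = 1/4 ≈ 0.250000; E[X] < 1, so R(3, 3) > 3.


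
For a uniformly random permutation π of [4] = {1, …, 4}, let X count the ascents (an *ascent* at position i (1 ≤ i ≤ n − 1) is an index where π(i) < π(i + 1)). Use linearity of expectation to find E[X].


Write X = Σ X_I over i = 1, …, 3, with X_I the indicator of one ascent.
There are 3 indicators.
For each fixed i, the pair (π(i), π(i+1)) is a uniformly random ordered pair of distinct values from {1, …, 4}; by symmetry P[π(i) < π(i+1)] = 1/2.
By linearity: E[X] = 3 · (1/2) = (4 − 1) · (1/2) = 3/2 ≈ 1.50000.

E[X] = 3/2 = 1.50000.


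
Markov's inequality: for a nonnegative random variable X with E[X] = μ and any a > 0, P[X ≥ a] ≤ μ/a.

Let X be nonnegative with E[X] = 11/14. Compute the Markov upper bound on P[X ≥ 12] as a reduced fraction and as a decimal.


μ = E[X] = 11/14, a = 12.
Markov: P[X ≥ 12] ≤ μ/a = (11/14)/12 = 11/168.
Numerically: ≈ 0.06548.
(Since a = 12 > μ = 0.78571, the bound 11/168 is < 1 and informative.)

P[X ≥ 12] ≤ 11/168 ≈ 0.06548.


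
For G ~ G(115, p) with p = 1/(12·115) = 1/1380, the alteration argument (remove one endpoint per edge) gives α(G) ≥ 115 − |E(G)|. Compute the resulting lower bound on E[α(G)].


E[|E(G)|] = C(115, 2)·p = 6555 · (1/1380) = 19/4.
E[α(G)] ≥ n − E[|E(G)|] = 115 − 19/4 = 441/4.
Numerically: ≈ 110.250000.
(This is only a lower bound; the true E[α(G)] may be larger.)

E[α(G)] ≥ 441/4 ≈ 110.250000.


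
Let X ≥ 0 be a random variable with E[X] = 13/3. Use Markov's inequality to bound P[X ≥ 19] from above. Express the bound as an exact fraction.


μ = E[X] = 13/3, a = 19.
Markov: P[X ≥ 19] ≤ μ/a = (13/3)/19 = 13/57.
Numerically: ≈ 0.2281.
(Since a = 19 > μ = 4.3333, the bound 13/57 is < 1 and informative.)

P[X ≥ 19] ≤ 13/57 ≈ 0.2281.


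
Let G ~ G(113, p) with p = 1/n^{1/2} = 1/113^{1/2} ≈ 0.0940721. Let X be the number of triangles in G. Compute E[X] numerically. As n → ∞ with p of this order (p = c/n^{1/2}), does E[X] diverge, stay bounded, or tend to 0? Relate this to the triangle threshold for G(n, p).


Number of potential triangles: C(113, 3) = 234136.
Each occurs with probability p³ ≈ (0.0940721)³ ≈ 8.32496344e-04.
By linearity: E[X] = C(113, 3)·p³ ≈ 234136 · 8.32496344e-04 ≈ 194.917364.
Since α = 1/2 < 1, p = c/n^{1/2} ≫ 1/n is above the triangle threshold p ~ 1/n. Asymptotically E[X] ~ (c³/6)·n^{3(1−α)} = (1³/6)·n^{1.5} → ∞; triangles are abundant w.h.p.

E[X] ≈ 194.917364; in regime p = Θ(1/n^{1/2}) E[X] diverges (above the triangle threshold p ~ 1/n).


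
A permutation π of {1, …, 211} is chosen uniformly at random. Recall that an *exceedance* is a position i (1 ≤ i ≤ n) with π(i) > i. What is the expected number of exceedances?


Write X = Σ_{i=1}^{211} X_i, where X_i = 1_{π(i) > i}.
For each fixed i, π(i) is uniform over {1, …, 211} (marginal of a uniform permutation), so P[π(i) > i] = (n − i)/n. Summing: Σ_{i=1}^{211} (n − i)/n = (0 + 1 + … + 210)/211 = 211(211 − 1)/(2·211) = (211 − 1)/2.
Hence E[X] = Σ_{i=1}^{211} (211 − i)/211 = 105 ≈ 105.000.

E[X] = 105 = 105.000.


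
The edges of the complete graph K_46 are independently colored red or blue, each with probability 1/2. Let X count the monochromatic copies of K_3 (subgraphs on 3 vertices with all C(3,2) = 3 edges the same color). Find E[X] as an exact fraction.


Let X = Σ_S X_S over the C(46, 3) = 15180 subsets S of size 3, where X_S = 1 if the K_3 on S is monochromatic.
For a fixed S, the K_3 on S has C(3, 2) = 3 edges. P[all 3 edges red] = (1/2)^3, and likewise for blue, so P[monochromatic] = 2·(1/2)^3 = 2^{1 − 3} = 1/4.
By linearity: E[X] = C(46, 3) · 2^{1 − 3} = 15180 · 1/4 = 3795.
Numerically: E[X] ≈ 3795.0000.

E[X] = C(46,3)·2^(1−C(3,2)) = 3795 ≈ 3795.0000.


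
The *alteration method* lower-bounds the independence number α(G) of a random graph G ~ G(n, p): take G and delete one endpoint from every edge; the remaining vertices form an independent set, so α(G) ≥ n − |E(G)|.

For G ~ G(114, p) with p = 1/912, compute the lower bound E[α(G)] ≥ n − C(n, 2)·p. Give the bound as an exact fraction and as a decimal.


E[|E(G)|] = C(114, 2)·p = 6441 · (1/912) = 113/16.
E[α(G)] ≥ n − E[|E(G)|] = 114 − 113/16 = 1711/16.
Numerically: ≈ 106.9375.
(This is only a lower bound; the true E[α(G)] may be larger.)

E[α(G)] ≥ 1711/16 ≈ 106.9375.


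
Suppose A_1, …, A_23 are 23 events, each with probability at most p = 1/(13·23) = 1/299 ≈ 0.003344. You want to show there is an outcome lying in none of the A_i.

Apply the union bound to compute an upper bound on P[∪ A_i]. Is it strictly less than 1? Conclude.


Union bound: P[∪_{i=1}^{23} A_i] ≤ Σ_i P[A_i] ≤ 23·p = 23·(1/299) = 1/13.
Numerically: 1/13 ≈ 0.076923.
Is 1/13 < 1? YES.
Since P[∪ A_i] ≤ 1/13 < 1, the complement has P[∩ A_i^c] ≥ 1 − 1/13 = 12/13 > 0, so some outcome avoids every A_i.

23·p = 1/13 ≈ 0.076923; existence CERTIFIED by the union bound.


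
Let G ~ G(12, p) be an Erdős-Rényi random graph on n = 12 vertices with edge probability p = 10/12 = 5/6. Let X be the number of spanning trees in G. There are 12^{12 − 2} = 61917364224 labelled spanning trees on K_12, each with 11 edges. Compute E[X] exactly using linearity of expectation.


K_12 has 12^{12 − 2} = 61917364224 labelled spanning trees.
For each such spanning tree H, let X_H = 1 if all 11 edges of H are present in G. Then P[X_H = 1] = p^{11} = (5/6)^{11} = 48828125/362797056.
By linearity of expectation: E[X] = Σ_H E[X_H] = 61917364224 · p^{11} = 61917364224 · 48828125/362797056 = 25000000000/3.
Numerically: E[X] ≈ 8.3333e+09.

E[X] = 61917364224 · (5/6)^{11} = 25000000000/3 ≈ 8.3333e+09.


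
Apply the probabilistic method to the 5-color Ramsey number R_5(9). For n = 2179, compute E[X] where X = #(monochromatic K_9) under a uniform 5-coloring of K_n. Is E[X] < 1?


E[X] = C(2179, 9) · 5^{1 − 36} = 3001701930880099538508560 · 5^{−35} = 3001701930880099538508560/2910383045673370361328125.
As a reduced fraction: E[X] = 600340386176019907701712/582076609134674072265625 ≈ 1.031377.
Is E[X] < 1? NO.
Since E[X] ≥ 1, the first-moment bound is inconclusive at n = 2179; it does NOT by itself certify R_5(9) > 2179.

E[X] = 600340386176019907701712/582076609134674072265625 ≈ 1.031377; E[X] ≥ 1; first-moment method inconclusive here.


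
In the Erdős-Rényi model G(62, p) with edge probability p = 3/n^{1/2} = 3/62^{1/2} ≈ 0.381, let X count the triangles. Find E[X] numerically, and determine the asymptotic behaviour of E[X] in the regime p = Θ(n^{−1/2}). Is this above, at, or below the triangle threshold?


Number of potential triangles: C(62, 3) = 37820.
Each occurs with probability p³ ≈ (0.381)³ ≈ 5.53065069e-02.
By linearity: E[X] = C(62, 3)·p³ ≈ 37820 · 5.53065069e-02 ≈ 2091.692092.
Since α = 1/2 < 1, p = c/n^{1/2} ≫ 1/n is above the triangle threshold p ~ 1/n. Asymptotically E[X] ~ (c³/6)·n^{3(1−α)} = (3³/6)·n^{1.5} → ∞; triangles are abundant w.h.p.

E[X] ≈ 2091.692092; in regime p = Θ(1/n^{1/2}) E[X] diverges (above the triangle threshold p ~ 1/n).


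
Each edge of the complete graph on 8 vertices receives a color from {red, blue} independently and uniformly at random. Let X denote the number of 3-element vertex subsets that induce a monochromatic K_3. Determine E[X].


Let X = Σ_S X_S over the C(8, 3) = 56 subsets S of size 3, where X_S = 1 if the K_3 on S is monochromatic.
For a fixed S, the K_3 on S has C(3, 2) = 3 edges. P[all 3 edges red] = (1/2)^3, and likewise for blue, so P[monochromatic] = 2·(1/2)^3 = 2^{1 − 3} = 1/4.
Summing: E[X] = C(8, 3) · 2^{1 − 3} = 56 · 1/4 = 14.
Numerically: E[X] ≈ 14.000.

E[X] = C(8,3)·2^(1−C(3,2)) = 14 ≈ 14.000.


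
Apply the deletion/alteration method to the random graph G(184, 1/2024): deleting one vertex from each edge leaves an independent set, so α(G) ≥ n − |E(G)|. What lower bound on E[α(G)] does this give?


E[|E(G)|] = C(184, 2)·p = 16836 · (1/2024) = 183/22.
E[α(G)] ≥ n − E[|E(G)|] = 184 − 183/22 = 3865/22.
Numerically: ≈ 175.682.
(This is only a lower bound; the true E[α(G)] may be larger.)

E[α(G)] ≥ 3865/22 ≈ 175.682.


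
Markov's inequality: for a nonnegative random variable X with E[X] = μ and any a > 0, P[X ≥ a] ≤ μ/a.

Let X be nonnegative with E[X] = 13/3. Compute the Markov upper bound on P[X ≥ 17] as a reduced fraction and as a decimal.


μ = E[X] = 13/3, a = 17.
Markov: P[X ≥ 17] ≤ μ/a = (13/3)/17 = 13/51.
Numerically: ≈ 0.25490.
(Since a = 17 > μ = 4.33333, the bound 13/51 is < 1 and informative.)

P[X ≥ 17] ≤ 13/51 ≈ 0.25490.


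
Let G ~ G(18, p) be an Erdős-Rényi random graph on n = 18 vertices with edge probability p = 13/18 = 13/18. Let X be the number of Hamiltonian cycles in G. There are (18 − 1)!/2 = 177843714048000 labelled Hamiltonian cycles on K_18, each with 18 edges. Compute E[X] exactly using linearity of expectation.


K_18 has (18 − 1)!/2 = 177843714048000 labelled Hamiltonian cycles.
For each such Hamiltonian cycle H, let X_H = 1 if all 18 edges of H are present in G. Then P[X_H = 1] = p^{18} = (13/18)^{18} = 112455406951957393129/39346408075296537575424.
By linearity: E[X] = Σ_H E[X_H] = 177843714048000 · p^{18} = 177843714048000 · 112455406951957393129/39346408075296537575424 = 1674446952588776589016668875/3294258113514384.
Numerically: E[X] ≈ 5.08293e+11.

E[X] = 177843714048000 · (13/18)^{18} = 1674446952588776589016668875/3294258113514384 ≈ 5.08293e+11.


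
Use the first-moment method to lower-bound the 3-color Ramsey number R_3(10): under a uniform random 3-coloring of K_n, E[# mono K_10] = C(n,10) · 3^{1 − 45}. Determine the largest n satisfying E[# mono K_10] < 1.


We need C(n, 10) · 3^{1 − 45} < 1, i.e. C(n, 10) < 3^{45 − 1} = 984770902183611232881.
Check values of n near the boundary:
  n = 570: C(570, 10) = 921524823451961408691; 921524823451961408691 < 984770902183611232881? YES
  n = 571: C(571, 10) = 937951290893172842001; 937951290893172842001 < 984770902183611232881? YES
  n = 572: C(572, 10) = 954640815642161682606; 954640815642161682606 < 984770902183611232881? YES
  n = 573: C(573, 10) = 971597135635805762226; 971597135635805762226 < 984770902183611232881? YES
  n = 574: C(574, 10) = 988824035203816502691; 988824035203816502691 < 984770902183611232881? NO
  n = 575: C(575, 10) = 1006325345561406175305; 1006325345561406175305 < 984770902183611232881? NO
  n = 576: C(576, 10) = 1024104945306307344480; 1024104945306307344480 < 984770902183611232881? NO
The largest n with C(n, 10) < 984770902183611232881 is n = 573 (where E[X] = 35985079097622435638/36472996377170786403 ≈ 0.9866225). Hence R_3(10) > 573, i.e. R_3(10) ≥ 574.

Largest n = 573; hence R_3(10) > 573.


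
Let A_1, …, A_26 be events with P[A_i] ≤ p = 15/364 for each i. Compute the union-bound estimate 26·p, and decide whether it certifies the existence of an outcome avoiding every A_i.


Union bound: P[∪_{i=1}^{26} A_i] ≤ Σ_i P[A_i] ≤ 26·p = 26·(15/364) = 15/14.
Numerically: 15/14 ≈ 1.0714286.
Is 15/14 < 1? NO.
Since the bound 15/14 is ≥ 1, the union bound is uninformative here; it does NOT by itself certify existence.

26·p = 15/14 ≈ 1.0714286; existence NOT certified by the union bound.


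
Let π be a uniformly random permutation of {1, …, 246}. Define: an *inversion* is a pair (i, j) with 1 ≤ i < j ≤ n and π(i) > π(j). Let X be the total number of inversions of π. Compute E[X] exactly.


Write X = Σ X_I over the C(246, 2) = 30135 pairs i < j, with X_I the indicator of one inversion.
There are 30135 indicators.
For each fixed pair i < j, the values π(i) and π(j) are two distinct elements of {1, …, 246} in uniformly random order; by symmetry P[π(i) > π(j)] = 1/2.
By linearity: E[X] = 30135 · (1/2) = C(246, 2) · (1/2) = 30135/2 = 30135/2 ≈ 15067.500.

E[X] = 30135/2 = 15067.500.


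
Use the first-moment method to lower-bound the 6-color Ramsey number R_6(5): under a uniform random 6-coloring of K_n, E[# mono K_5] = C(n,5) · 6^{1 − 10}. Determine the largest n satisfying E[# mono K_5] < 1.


We need C(n, 5) · 6^{1 − 10} < 1, i.e. C(n, 5) < 6^{10 − 1} = 10077696.
Check values of n near the boundary:
  n = 63: C(63, 5) = 7028847; 7028847 < 10077696? YES
  n = 64: C(64, 5) = 7624512; 7624512 < 10077696? YES
  n = 65: C(65, 5) = 8259888; 8259888 < 10077696? YES
  n = 66: C(66, 5) = 8936928; 8936928 < 10077696? YES
  n = 67: C(67, 5) = 9657648; 9657648 < 10077696? YES
  n = 68: C(68, 5) = 10424128; 10424128 < 10077696? NO
  n = 69: C(69, 5) = 11238513; 11238513 < 10077696? NO
  n = 70: C(70, 5) = 12103014; 12103014 < 10077696? NO
The largest n with C(n, 5) < 10077696 is n = 67 (where E[X] = 67067/69984 ≈ 0.95832). Hence R_6(5) > 67, i.e. R_6(5) ≥ 68.

Largest n = 67; hence R_6(5) > 67.


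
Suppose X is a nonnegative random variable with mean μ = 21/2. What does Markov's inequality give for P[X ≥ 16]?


μ = E[X] = 21/2, a = 16.
Markov: P[X ≥ 16] ≤ μ/a = (21/2)/16 = 21/32.
Numerically: ≈ 0.656250.
(Since a = 16 > μ = 10.500000, the bound 21/32 is < 1 and informative.)

P[X ≥ 16] ≤ 21/32 ≈ 0.656250.


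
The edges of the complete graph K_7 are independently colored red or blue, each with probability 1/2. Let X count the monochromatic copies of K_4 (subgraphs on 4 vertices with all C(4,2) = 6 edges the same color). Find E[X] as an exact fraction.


Let X = Σ_S X_S over the C(7, 4) = 35 subsets S of size 4, where X_S = 1 if the K_4 on S is monochromatic.
For a fixed S, the K_4 on S has C(4, 2) = 6 edges. P[all 6 edges red] = (1/2)^6, and likewise for blue, so P[monochromatic] = 2·(1/2)^6 = 2^{1 − 6} = 1/32.
Summing: E[X] = C(7, 4) · 2^{1 − 6} = 35 · 1/32 = 35/32.
Numerically: E[X] ≈ 1.094.

E[X] = C(7,4)·2^(1−C(4,2)) = 35/32 ≈ 1.094.


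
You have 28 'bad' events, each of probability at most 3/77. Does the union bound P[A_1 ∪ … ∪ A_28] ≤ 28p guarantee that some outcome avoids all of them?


Union bound: P[∪_{i=1}^{28} A_i] ≤ Σ_i P[A_i] ≤ 28·p = 28·(3/77) = 12/11.
Numerically: 12/11 ≈ 1.0909.
Is 12/11 < 1? NO.
Since the bound 12/11 is ≥ 1, the union bound is uninformative here; it does NOT by itself certify existence.

28·p = 12/11 ≈ 1.0909; existence NOT certified by the union bound.


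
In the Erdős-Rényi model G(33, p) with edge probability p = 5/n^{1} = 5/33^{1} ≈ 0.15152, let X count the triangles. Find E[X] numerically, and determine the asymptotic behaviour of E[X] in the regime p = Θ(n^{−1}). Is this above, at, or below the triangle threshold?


Number of potential triangles: C(33, 3) = 5456.
Each occurs with probability p³ ≈ (0.15152)³ ≈ 3.4783093e-03.
By linearity: E[X] = C(33, 3)·p³ ≈ 5456 · 3.4783093e-03 ≈ 18.97766.
Here α = 1, so p = 5/n is exactly at the triangle threshold p ~ 1/n. Asymptotically E[X] → c³/6 = 5³/6 = 125/6 ≈ 20.83333, a bounded constant. In this regime the triangle count is asymptotically Poisson(c³/6).

E[X] ≈ 18.97766; in regime p = Θ(1/n^{1}) E[X] stays bounded (at the triangle threshold p ~ 1/n).


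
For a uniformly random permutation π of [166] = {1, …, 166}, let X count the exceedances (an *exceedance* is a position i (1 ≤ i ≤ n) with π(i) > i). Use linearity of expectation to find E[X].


Write X = Σ_{i=1}^{166} X_i, where X_i = 1_{π(i) > i}.
For each fixed i, π(i) is uniform over {1, …, 166} (marginal of a uniform permutation), so P[π(i) > i] = (n − i)/n. Summing: Σ_{i=1}^{166} (n − i)/n = (0 + 1 + … + 165)/166 = 166(166 − 1)/(2·166) = (166 − 1)/2.
Hence E[X] = Σ_{i=1}^{166} (166 − i)/166 = 165/2 ≈ 82.50000.

E[X] = 165/2 = 82.50000.


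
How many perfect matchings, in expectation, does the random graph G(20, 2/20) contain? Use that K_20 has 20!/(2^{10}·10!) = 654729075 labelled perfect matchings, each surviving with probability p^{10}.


K_20 has 20!/(2^{10}·10!) = 654729075 labelled perfect matchings.
For each such perfect matching H, let X_H = 1 if all 10 edges of H are present in G. Then P[X_H = 1] = p^{10} = (1/10)^{10} = 1/10000000000.
Summing the indicators: E[X] = Σ_H E[X_H] = 654729075 · p^{10} = 654729075 · 1/10000000000 = 26189163/400000000.
Numerically: E[X] ≈ 0.0654729.

E[X] = 654729075 · (1/10)^{10} = 26189163/400000000 ≈ 0.0654729.


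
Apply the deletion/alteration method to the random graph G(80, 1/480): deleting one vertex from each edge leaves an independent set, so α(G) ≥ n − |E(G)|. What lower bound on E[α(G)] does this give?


E[|E(G)|] = C(80, 2)·p = 3160 · (1/480) = 79/12.
E[α(G)] ≥ n − E[|E(G)|] = 80 − 79/12 = 881/12.
Numerically: ≈ 73.416667.
(This is only a lower bound; the true E[α(G)] may be larger.)

E[α(G)] ≥ 881/12 ≈ 73.416667.


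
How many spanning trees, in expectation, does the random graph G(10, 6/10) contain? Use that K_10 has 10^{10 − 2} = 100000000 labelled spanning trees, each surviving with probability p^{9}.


K_10 has 10^{10 − 2} = 100000000 labelled spanning trees.
For each such spanning tree H, let X_H = 1 if all 9 edges of H are present in G. Then P[X_H = 1] = p^{9} = (3/5)^{9} = 19683/1953125.
Summing the indicators: E[X] = Σ_H E[X_H] = 100000000 · p^{9} = 100000000 · 19683/1953125 = 5038848/5.
Numerically: E[X] ≈ 1.008e+06.

E[X] = 100000000 · (3/5)^{9} = 5038848/5 ≈ 1.008e+06.


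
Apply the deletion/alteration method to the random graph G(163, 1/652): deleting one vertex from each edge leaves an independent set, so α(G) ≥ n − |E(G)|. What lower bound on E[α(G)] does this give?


E[|E(G)|] = C(163, 2)·p = 13203 · (1/652) = 81/4.
E[α(G)] ≥ n − E[|E(G)|] = 163 − 81/4 = 571/4.
Numerically: ≈ 142.750000.
(This is only a lower bound; the true E[α(G)] may be larger.)

E[α(G)] ≥ 571/4 ≈ 142.750000.


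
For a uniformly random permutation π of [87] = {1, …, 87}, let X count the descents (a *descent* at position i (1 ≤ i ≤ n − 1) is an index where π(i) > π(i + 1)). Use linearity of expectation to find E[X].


Write X = Σ X_I over i = 1, …, 86, with X_I the indicator of one descent.
There are 86 indicators.
For each fixed i, the pair (π(i), π(i+1)) is a uniformly random ordered pair of distinct values from {1, …, 87}; by symmetry P[π(i) > π(i+1)] = 1/2.
By linearity: E[X] = 86 · (1/2) = (87 − 1) · (1/2) = 43 ≈ 43.00000.

E[X] = 43 = 43.00000.


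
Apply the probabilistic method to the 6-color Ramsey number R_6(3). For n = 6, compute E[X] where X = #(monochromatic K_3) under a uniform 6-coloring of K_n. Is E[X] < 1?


E[X] = C(6, 3) · 6^{1 − 3} = 20 · 6^{−2} = 20/36.
As a reduced fraction: E[X] = 5/9 ≈ 0.55556.
Is E[X] < 1? YES.
Since E[X] < 1, there exists a 6-coloring of K_{6} with no monochromatic K_3; hence R_6(3) > 6.

E[X] = 5/9 ≈ 0.55556; E[X] < 1, so R_6(3) > 6.


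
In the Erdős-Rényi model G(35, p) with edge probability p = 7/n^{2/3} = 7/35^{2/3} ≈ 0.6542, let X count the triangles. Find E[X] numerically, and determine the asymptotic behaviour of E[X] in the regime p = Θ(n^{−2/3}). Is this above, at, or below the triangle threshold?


Number of potential triangles: C(35, 3) = 6545.
Each occurs with probability p³ ≈ (0.6542)³ ≈ 2.800000e-01.
By linearity: E[X] = C(35, 3)·p³ ≈ 6545 · 2.800000e-01 ≈ 1832.6000.
Since α = 2/3 < 1, p = c/n^{2/3} ≫ 1/n is above the triangle threshold p ~ 1/n. Asymptotically E[X] ~ (c³/6)·n^{3(1−α)} = (7³/6)·n^{1} → ∞; triangles are abundant w.h.p.

E[X] ≈ 1832.6000; in regime p = Θ(1/n^{2/3}) E[X] diverges (above the triangle threshold p ~ 1/n).


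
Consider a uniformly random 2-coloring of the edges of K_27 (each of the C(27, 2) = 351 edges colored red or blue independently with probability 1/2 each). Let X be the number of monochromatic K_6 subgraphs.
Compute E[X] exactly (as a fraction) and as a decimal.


Let X = Σ_S X_S over the C(27, 6) = 296010 subsets S of size 6, where X_S = 1 if the K_6 on S is monochromatic.
For a fixed S, the K_6 on S has C(6, 2) = 15 edges. P[all 15 edges red] = (1/2)^15, and likewise for blue, so P[monochromatic] = 2·(1/2)^15 = 2^{1 − 15} = 1/16384.
By linearity of expectation: E[X] = C(27, 6) · 2^{1 − 15} = 296010 · 1/16384 = 148005/8192.
Numerically: E[X] ≈ 18.067017.

E[X] = C(27,6)·2^(1−C(6,2)) = 148005/8192 ≈ 18.067017.


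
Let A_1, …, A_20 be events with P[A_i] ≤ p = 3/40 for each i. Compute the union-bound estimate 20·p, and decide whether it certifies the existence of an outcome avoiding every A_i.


Union bound: P[∪_{i=1}^{20} A_i] ≤ Σ_i P[A_i] ≤ 20·p = 20·(3/40) = 3/2.
Numerically: 3/2 ≈ 1.50000.
Is 3/2 < 1? NO.
Since the bound 3/2 is ≥ 1, the union bound is uninformative here; it does NOT by itself certify existence.

20·p = 3/2 ≈ 1.50000; existence NOT certified by the union bound.
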